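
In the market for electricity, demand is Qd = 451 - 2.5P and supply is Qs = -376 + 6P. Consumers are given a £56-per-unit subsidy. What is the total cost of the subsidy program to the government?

Pre-subsidy: 451 - 2.5P = -376 + 6P gives P* = 1654/17, Q* = 3532/17.
With the rebate, buyers effectively pay Pb = Ps − 56, where Ps is the price sellers receive.
Demand in terms of Ps becomes Qd = 451 − 2.5(Ps − 56) = 591 - 2.5Ps. Setting this equal to supply: 591 - 2.5Ps = -376 + 6Ps, so Ps = 1934/17.
Buyers pay Pb = 1934/17 − 56 = 982/17; Q' = -376 + 6·(1934/17) = 5212/17.
Government outlay = subsidy × quantity = 56 × 5212/17 = 291872/17.

Government cost = 291872/17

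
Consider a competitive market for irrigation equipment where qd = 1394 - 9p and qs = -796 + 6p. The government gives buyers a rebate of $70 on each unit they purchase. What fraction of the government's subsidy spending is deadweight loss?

Pre-subsidy: 1394 - 9p = -796 + 6p gives p* = 146, q* = 80.
With the rebate, buyers effectively pay pb = ps − 70, where ps is the price sellers receive.
Demand in terms of ps becomes qd = 1394 − 9(ps − 70) = 2024 - 9ps. Setting this equal to supply: 2024 - 9ps = -796 + 6ps, so ps = 188.
Buyers pay pb = 188 − 70 = 118; q' = -796 + 6·188 = 332.
ΔCS = ½(80 + 332)(146 − 118) = 5768; ΔPS = ½(80 + 332)(188 − 146) = 8652.
Government spending = 70 × 332 = 23240.
DWL = ½ × 70 × (332 − 80) = 8820; fraction = 8820 / 23240 = 63/166.

DWL / government spending = 63/166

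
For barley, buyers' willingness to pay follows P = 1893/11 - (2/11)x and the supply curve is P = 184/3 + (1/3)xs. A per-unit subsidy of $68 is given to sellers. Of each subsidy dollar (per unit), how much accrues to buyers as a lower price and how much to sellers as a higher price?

Buyers gain $24 per unit; sellers gain $44 per unit

Pre-subsidy: 1893/11 - (2/11)x = 184/3 + (1/3)x gives x* = 215 and P* = 133.
With the subsidy, sellers receive Ps = Pb + 68 for each unit, where Pb is the price buyers pay.
On the curves, Pb = 1893/11 - (2/11)x and Ps = 184/3 + (1/3)x; the wedge Ps − Pb = 68 gives 184/3 + (1/3)x − (1893/11 - (2/11)x) = 68, so x' = 347.
Then Pb = 1893/11 − (2/11)·347 = 109 and Ps = 184/3 + (1/3)·347 = 177.
Buyers' price falls by P* − Pb = 133 − 109 = 24; sellers' price rises by Ps − P* = 177 − 133 = 44.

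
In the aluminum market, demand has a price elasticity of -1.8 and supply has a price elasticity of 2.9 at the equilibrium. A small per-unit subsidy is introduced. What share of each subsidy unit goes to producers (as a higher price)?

For a small subsidy around the equilibrium, the benefit split depends on the relative slopes, which at a point are proportional to the elasticities.
Buyer share = εs/(εs + |εd|) = 2.9/(2.9 + 1.8) = 29/47; seller share = |εd|/(εs + |εd|) = 18/47.
So producers capture 18/47 of the subsidy.

Producer share = 18/47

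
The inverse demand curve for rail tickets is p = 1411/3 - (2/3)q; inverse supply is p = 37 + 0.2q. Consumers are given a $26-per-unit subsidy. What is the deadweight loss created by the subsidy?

Pre-subsidy: 1411/3 - (2/3)q = 37 + 0.2q gives q* = 500 and p* = 137.
With the rebate, buyers effectively pay pb = ps − 26, where ps is the price sellers receive.
On the curves, pb = 1411/3 - (2/3)q and ps = 37 + 0.2q; the wedge ps − pb = 26 gives 37 + 0.2q − (1411/3 - (2/3)q) = 26, so q' = 530.
Then pb = 1411/3 − (2/3)·530 = 117 and ps = 37 + 0.2·530 = 143.
The subsidy expands output by 530 − 500 = 30 past the efficient level; on those units the gap between marginal cost and willingness to pay runs from 0 up to 26.
DWL = ½ × 26 × 30 = 390.

Deadweight loss = $390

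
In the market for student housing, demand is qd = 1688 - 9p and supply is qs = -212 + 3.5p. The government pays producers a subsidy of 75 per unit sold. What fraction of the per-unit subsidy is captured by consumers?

Pre-subsidy: 1688 - 9p = -212 + 3.5p gives p* = 152, q* = 320.
With the subsidy, sellers receive ps = pb + 75 for each unit, where pb is the price buyers pay.
Supply in terms of pb becomes qs = -212 + 3.5(pb + 75) = 50.5 + 3.5pb. Setting this equal to demand: 1688 - 9pb = 50.5 + 3.5pb, so pb = 131.
Sellers receive ps = 131 + 75 = 206; q' = 1688 − 9·131 = 509.
Buyers' price falls by p* − pb = 152 − 131 = 21; sellers' price rises by ps − p* = 206 − 152 = 54.
So consumers capture 21/75 = 0.28 of each unit of subsidy.

Consumer share = 0.28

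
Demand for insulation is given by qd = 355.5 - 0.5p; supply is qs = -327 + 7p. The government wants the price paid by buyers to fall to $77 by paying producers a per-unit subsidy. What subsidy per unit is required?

At a buyer price of 77, quantity demanded is 355.5 − 0.5·77 = 317.
Sellers supply 317 only when they receive ps with -327 + 7·ps = 317, i.e. ps = 92.
s = ps − pb = 92 − 77 = 15.

Required subsidy s = $15 per unit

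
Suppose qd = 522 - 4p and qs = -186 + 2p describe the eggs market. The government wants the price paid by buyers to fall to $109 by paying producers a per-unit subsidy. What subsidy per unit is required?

Required subsidy s = $27 per unit

At a buyer price of 109, quantity demanded is 522 − 4·109 = 86.
Sellers supply 86 only when they receive ps with -186 + 2·ps = 86, i.e. ps = 136.
s = ps − pb = 136 − 109 = 27.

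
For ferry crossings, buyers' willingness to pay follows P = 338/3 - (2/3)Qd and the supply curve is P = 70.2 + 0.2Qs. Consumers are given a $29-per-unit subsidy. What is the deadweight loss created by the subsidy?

Deadweight loss = 12615/26

Pre-subsidy: 338/3 - (2/3)Q = 70.2 + 0.2Q gives Q* = 49 and P* = 80.
With the rebate, buyers effectively pay Pb = Ps − 29, where Ps is the price sellers receive.
On the curves, Pb = 338/3 - (2/3)Q and Ps = 70.2 + 0.2Q; the wedge Ps − Pb = 29 gives 70.2 + 0.2Q − (338/3 - (2/3)Q) = 29, so Q' = 1072/13.
Then Pb = 338/3 − (2/3)·(1072/13) = 750/13 and Ps = 70.2 + 0.2·(1072/13) = 1127/13.
The subsidy expands output by 1072/13 − 49 = 435/13 past the efficient level; on those units the gap between marginal cost and willingness to pay runs from 0 up to 29.
DWL = ½ × 29 × 435/13 = 12615/26.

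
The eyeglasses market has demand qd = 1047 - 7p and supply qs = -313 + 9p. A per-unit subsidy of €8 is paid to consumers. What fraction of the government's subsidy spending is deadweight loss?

DWL / government spending = 63/1934

Pre-subsidy: 1047 - 7p = -313 + 9p gives p* = 85, q* = 452.
With the rebate, buyers effectively pay pb = ps − 8, where ps is the price sellers receive.
Demand in terms of ps becomes qd = 1047 − 7(ps − 8) = 1103 - 7ps. Setting this equal to supply: 1103 - 7ps = -313 + 9ps, so ps = 88.5.
Buyers pay pb = 88.5 − 8 = 80.5; q' = -313 + 9·88.5 = 483.5.
ΔCS = ½(452 + 483.5)(85 − 80.5) = 2104.875; ΔPS = ½(452 + 483.5)(88.5 − 85) = 1637.125.
Government spending = 8 × 483.5 = 3868.
DWL = ½ × 8 × (483.5 − 452) = 126; fraction = 126 / 3868 = 63/1934.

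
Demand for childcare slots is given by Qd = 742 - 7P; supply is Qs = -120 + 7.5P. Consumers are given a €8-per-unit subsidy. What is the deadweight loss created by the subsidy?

Deadweight loss = 3360/29

Pre-subsidy: 742 - 7P = -120 + 7.5P gives P* = 1724/29, Q* = 9450/29.
With the rebate, buyers effectively pay Pb = Ps − 8, where Ps is the price sellers receive.
Demand in terms of Ps becomes Qd = 742 − 7(Ps − 8) = 798 - 7Ps. Setting this equal to supply: 798 - 7Ps = -120 + 7.5Ps, so Ps = 1836/29.
Buyers pay Pb = 1836/29 − 8 = 1604/29; Q' = -120 + 7.5·(1836/29) = 10290/29.
The subsidy expands output by 10290/29 − 9450/29 = 840/29 past the efficient level; on those units the gap between marginal cost and willingness to pay runs from 0 up to 8.
DWL = ½ × 8 × 840/29 = 3360/29.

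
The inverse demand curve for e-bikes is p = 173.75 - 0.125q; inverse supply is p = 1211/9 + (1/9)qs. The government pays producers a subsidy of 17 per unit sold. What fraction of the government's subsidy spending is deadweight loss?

DWL / government spending = 18/119

Pre-subsidy: 173.75 - 0.125q = 1211/9 + (1/9)q gives q* = 166 and p* = 153.
With the subsidy, sellers receive ps = pb + 17 for each unit, where pb is the price buyers pay.
On the curves, pb = 173.75 - 0.125q and ps = 1211/9 + (1/9)q; the wedge ps − pb = 17 gives 1211/9 + (1/9)q − (173.75 - 0.125q) = 17, so q' = 238.
Then pb = 173.75 − 0.125·238 = 144 and ps = 1211/9 + (1/9)·238 = 161.
ΔCS = ½(166 + 238)(153 − 144) = 1818; ΔPS = ½(166 + 238)(161 − 153) = 1616.
Government spending = 17 × 238 = 4046.
DWL = ½ × 17 × (238 − 166) = 612; fraction = 612 / 4046 = 18/119.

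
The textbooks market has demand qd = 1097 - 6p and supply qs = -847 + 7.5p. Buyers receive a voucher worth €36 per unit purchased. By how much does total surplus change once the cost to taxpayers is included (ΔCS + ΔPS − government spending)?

Pre-subsidy: 1097 - 6p = -847 + 7.5p gives p* = 144, q* = 233.
With the rebate, buyers effectively pay pb = ps − 36, where ps is the price sellers receive.
Demand in terms of ps becomes qd = 1097 − 6(ps − 36) = 1313 - 6ps. Setting this equal to supply: 1313 - 6ps = -847 + 7.5ps, so ps = 160.
Buyers pay pb = 160 − 36 = 124; q' = -847 + 7.5·160 = 353.
ΔCS = ½(233 + 353)(144 − 124) = 5860; ΔPS = ½(233 + 353)(160 − 144) = 4688.
Government spending = 36 × 353 = 12708.
Net change = 5860 + 4688 − 12708 = -2160. The loss equals the DWL triangle ½·36·120.

Net change in total surplus = -€2160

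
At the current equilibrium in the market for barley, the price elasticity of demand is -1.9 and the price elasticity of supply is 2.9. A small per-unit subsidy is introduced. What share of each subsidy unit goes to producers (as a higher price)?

Producer share = 19/48

For a small subsidy around the equilibrium, the benefit split depends on the relative slopes, which at a point are proportional to the elasticities.
Buyer share = εs/(εs + |εd|) = 2.9/(2.9 + 1.9) = 29/48; seller share = |εd|/(εs + |εd|) = 19/48.
So producers capture 19/48 of the subsidy.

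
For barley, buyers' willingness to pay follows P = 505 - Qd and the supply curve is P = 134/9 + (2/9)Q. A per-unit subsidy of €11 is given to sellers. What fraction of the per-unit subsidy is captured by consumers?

Consumer share = 9/11

Pre-subsidy: 505 - Q = 134/9 + (2/9)Q gives Q* = 401 and P* = 104.
With the subsidy, sellers receive Ps = Pb + 11 for each unit, where Pb is the price buyers pay.
On the curves, Pb = 505 - Q and Ps = 134/9 + (2/9)Q; the wedge Ps − Pb = 11 gives 134/9 + (2/9)Q − (505 - Q) = 11, so Q' = 410.
Then Pb = 505 − 1·410 = 95 and Ps = 134/9 + (2/9)·410 = 106.
Buyers' price falls by P* − Pb = 104 − 95 = 9; sellers' price rises by Ps − P* = 106 − 104 = 2.
So consumers capture 9/11 = 9/11 of each unit of subsidy.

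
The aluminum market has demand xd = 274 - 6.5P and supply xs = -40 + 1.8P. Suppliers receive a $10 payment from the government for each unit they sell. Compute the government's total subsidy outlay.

Government cost = 35020/83

Pre-subsidy: 274 - 6.5P = -40 + 1.8P gives P* = 3140/83, x* = 2332/83.
With the subsidy, sellers receive Ps = Pb + 10 for each unit, where Pb is the price buyers pay.
Supply in terms of Pb becomes xs = -40 + 1.8(Pb + 10) = -22 + 1.8Pb. Setting this equal to demand: 274 - 6.5Pb = -22 + 1.8Pb, so Pb = 2960/83.
Sellers receive Ps = 2960/83 + 10 = 3790/83; x' = 274 − 6.5·(2960/83) = 3502/83.
Government outlay = subsidy × quantity = 10 × 3502/83 = 35020/83.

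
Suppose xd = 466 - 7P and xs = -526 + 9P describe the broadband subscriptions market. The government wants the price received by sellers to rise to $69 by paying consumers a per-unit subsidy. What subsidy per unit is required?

Required subsidy s = $16 per unit

At a seller price of 69, quantity supplied is -526 + 9·69 = 95.
Buyers absorb 95 only when they pay Pb with 466 − 7·Pb = 95, i.e. Pb = 53.
s = Ps − Pb = 69 − 53 = 16.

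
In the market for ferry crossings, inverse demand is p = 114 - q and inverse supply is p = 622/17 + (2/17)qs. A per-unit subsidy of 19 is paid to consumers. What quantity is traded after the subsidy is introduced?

q' = 1639/19

Pre-subsidy: 114 - q = 622/17 + (2/17)q gives q* = 1316/19 and p* = 850/19.
With the rebate, buyers effectively pay pb = ps − 19, where ps is the price sellers receive.
On the curves, pb = 114 - q and ps = 622/17 + (2/17)q; the wedge ps − pb = 19 gives 622/17 + (2/17)q − (114 - q) = 19, so q' = 1639/19.
Then pb = 114 − 1·(1639/19) = 527/19 and ps = 622/17 + (2/17)·(1639/19) = 888/19.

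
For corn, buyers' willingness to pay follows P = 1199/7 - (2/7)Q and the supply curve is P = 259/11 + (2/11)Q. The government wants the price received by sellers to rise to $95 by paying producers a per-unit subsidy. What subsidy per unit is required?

Required subsidy s = $36 per unit

At a seller price of 95, quantity supplied is -129.5 + 5.5·95 = 393.
Buyers absorb 393 only when they pay Pb = 1199/7 − (2/7)·393 = 59.
s = Ps − Pb = 95 − 59 = 36.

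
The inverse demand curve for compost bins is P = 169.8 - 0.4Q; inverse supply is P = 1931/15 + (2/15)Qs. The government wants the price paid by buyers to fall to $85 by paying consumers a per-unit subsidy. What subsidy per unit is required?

Required subsidy s = $72 per unit

At a buyer price of 85, quantity demanded is 424.5 − 2.5·85 = 212.
Sellers supply 212 only when they receive Ps = 1931/15 + (2/15)·212 = 157.
s = Ps − Pb = 157 − 85 = 72.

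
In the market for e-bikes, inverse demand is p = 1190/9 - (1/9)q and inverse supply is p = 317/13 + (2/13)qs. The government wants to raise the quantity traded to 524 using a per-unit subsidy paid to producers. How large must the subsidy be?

Required subsidy s = 31 per unit

At q = 524, from the demand curve buyers pay pb = 1190/9 − (1/9)·524 = 74; from the supply curve sellers need ps = 317/13 + (2/13)·524 = 105.
The subsidy must fill the gap: s = ps − pb = 105 − 74 = 31.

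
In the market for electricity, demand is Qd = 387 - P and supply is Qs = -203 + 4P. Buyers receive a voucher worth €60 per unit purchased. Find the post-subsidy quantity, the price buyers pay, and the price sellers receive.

Q' = 317; buyers pay €70; sellers receive €130

Pre-subsidy: 387 - P = -203 + 4P gives P* = 118, Q* = 269.
With the rebate, buyers effectively pay Pb = Ps − 60, where Ps is the price sellers receive.
Demand in terms of Ps becomes Qd = 387 − 1(Ps − 60) = 447 - Ps. Setting this equal to supply: 447 - Ps = -203 + 4Ps, so Ps = 130.
Buyers pay Pb = 130 − 60 = 70; Q' = -203 + 4·130 = 317.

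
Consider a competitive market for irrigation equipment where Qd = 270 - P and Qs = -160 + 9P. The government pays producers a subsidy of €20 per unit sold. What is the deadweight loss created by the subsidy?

Deadweight loss = €180

Pre-subsidy: 270 - P = -160 + 9P gives P* = 43, Q* = 227.
With the subsidy, sellers receive Ps = Pb + 20 for each unit, where Pb is the price buyers pay.
Supply in terms of Pb becomes Qs = -160 + 9(Pb + 20) = 20 + 9Pb. Setting this equal to demand: 270 - Pb = 20 + 9Pb, so Pb = 25.
Sellers receive Ps = 25 + 20 = 45; Q' = 270 − 1·25 = 245.
The subsidy expands output by 245 − 227 = 18 past the efficient level; on those units the gap between marginal cost and willingness to pay runs from 0 up to 20.
DWL = ½ × 20 × 18 = 180.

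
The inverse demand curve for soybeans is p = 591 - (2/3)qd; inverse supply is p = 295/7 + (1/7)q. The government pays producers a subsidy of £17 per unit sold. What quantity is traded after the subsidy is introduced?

q' = 699

Pre-subsidy: 591 - (2/3)q = 295/7 + (1/7)q gives q* = 678 and p* = 139.
With the subsidy, sellers receive ps = pb + 17 for each unit, where pb is the price buyers pay.
On the curves, pb = 591 - (2/3)q and ps = 295/7 + (1/7)q; the wedge ps − pb = 17 gives 295/7 + (1/7)q − (591 - (2/3)q) = 17, so q' = 699.
Then pb = 591 − (2/3)·699 = 125 and ps = 295/7 + (1/7)·699 = 142.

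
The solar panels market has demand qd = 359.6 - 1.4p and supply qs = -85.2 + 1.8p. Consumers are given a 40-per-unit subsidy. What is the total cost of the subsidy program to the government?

Government cost = 7860

Pre-subsidy: 359.6 - 1.4p = -85.2 + 1.8p gives p* = 139, q* = 165.
With the rebate, buyers effectively pay pb = ps − 40, where ps is the price sellers receive.
Demand in terms of ps becomes qd = 359.6 − 1.4(ps − 40) = 415.6 - 1.4ps. Setting this equal to supply: 415.6 - 1.4ps = -85.2 + 1.8ps, so ps = 156.5.
Buyers pay pb = 156.5 − 40 = 116.5; q' = -85.2 + 1.8·156.5 = 196.5.
Government outlay = subsidy × quantity = 40 × 196.5 = 7860.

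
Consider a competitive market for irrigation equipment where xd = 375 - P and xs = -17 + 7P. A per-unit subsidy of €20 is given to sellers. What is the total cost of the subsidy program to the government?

Pre-subsidy: 375 - P = -17 + 7P gives P* = 49, x* = 326.
With the subsidy, sellers receive Ps = Pb + 20 for each unit, where Pb is the price buyers pay.
Supply in terms of Pb becomes xs = -17 + 7(Pb + 20) = 123 + 7Pb. Setting this equal to demand: 375 - Pb = 123 + 7Pb, so Pb = 31.5.
Sellers receive Ps = 31.5 + 20 = 51.5; x' = 375 − 1·31.5 = 343.5.
Government outlay = subsidy × quantity = 20 × 343.5 = 6870.

Government cost = €6870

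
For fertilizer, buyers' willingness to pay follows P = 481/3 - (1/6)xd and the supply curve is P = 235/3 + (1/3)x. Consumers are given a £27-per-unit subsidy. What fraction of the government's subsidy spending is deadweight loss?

Pre-subsidy: 481/3 - (1/6)x = 235/3 + (1/3)x gives x* = 164 and P* = 133.
With the rebate, buyers effectively pay Pb = Ps − 27, where Ps is the price sellers receive.
On the curves, Pb = 481/3 - (1/6)x and Ps = 235/3 + (1/3)x; the wedge Ps − Pb = 27 gives 235/3 + (1/3)x − (481/3 - (1/6)x) = 27, so x' = 218.
Then Pb = 481/3 − (1/6)·218 = 124 and Ps = 235/3 + (1/3)·218 = 151.
ΔCS = ½(164 + 218)(133 − 124) = 1719; ΔPS = ½(164 + 218)(151 − 133) = 3438.
Government spending = 27 × 218 = 5886.
DWL = ½ × 27 × (218 − 164) = 729; fraction = 729 / 5886 = 27/218.

DWL / government spending = 27/218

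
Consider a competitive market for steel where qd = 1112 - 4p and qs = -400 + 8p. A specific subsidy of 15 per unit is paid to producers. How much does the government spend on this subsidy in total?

Pre-subsidy: 1112 - 4p = -400 + 8p gives p* = 126, q* = 608.
With the subsidy, sellers receive ps = pb + 15 for each unit, where pb is the price buyers pay.
Supply in terms of pb becomes qs = -400 + 8(pb + 15) = -280 + 8pb. Setting this equal to demand: 1112 - 4pb = -280 + 8pb, so pb = 116.
Sellers receive ps = 116 + 15 = 131; q' = 1112 − 4·116 = 648.
Government outlay = subsidy × quantity = 15 × 648 = 9720.

Government cost = 9720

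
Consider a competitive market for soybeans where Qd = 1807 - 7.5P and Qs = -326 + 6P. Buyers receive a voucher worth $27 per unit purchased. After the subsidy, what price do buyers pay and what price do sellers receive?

Buyers pay $146; sellers receive $173

Pre-subsidy: 1807 - 7.5P = -326 + 6P gives P* = 158, Q* = 622.
With the rebate, buyers effectively pay Pb = Ps − 27, where Ps is the price sellers receive.
Demand in terms of Ps becomes Qd = 1807 − 7.5(Ps − 27) = 2009.5 - 7.5Ps. Setting this equal to supply: 2009.5 - 7.5Ps = -326 + 6Ps, so Ps = 173.
Buyers pay Pb = 173 − 27 = 146; Q' = -326 + 6·173 = 712.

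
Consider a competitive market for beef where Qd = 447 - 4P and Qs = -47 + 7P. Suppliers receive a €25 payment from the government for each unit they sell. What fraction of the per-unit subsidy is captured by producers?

Producer share = 4/11

Pre-subsidy: 447 - 4P = -47 + 7P gives P* = 494/11, Q* = 2941/11.
With the subsidy, sellers receive Ps = Pb + 25 for each unit, where Pb is the price buyers pay.
Supply in terms of Pb becomes Qs = -47 + 7(Pb + 25) = 128 + 7Pb. Setting this equal to demand: 447 - 4Pb = 128 + 7Pb, so Pb = 29.
Sellers receive Ps = 29 + 25 = 54; Q' = 447 − 4·29 = 331.
Buyers' price falls by P* − Pb = 494/11 − 29 = 175/11; sellers' price rises by Ps − P* = 54 − 494/11 = 100/11.
So producers capture (100/11)/25 = 4/11 of each unit of subsidy.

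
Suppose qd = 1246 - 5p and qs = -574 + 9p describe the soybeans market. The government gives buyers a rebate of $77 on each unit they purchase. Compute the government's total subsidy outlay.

Pre-subsidy: 1246 - 5p = -574 + 9p gives p* = 130, q* = 596.
With the rebate, buyers effectively pay pb = ps − 77, where ps is the price sellers receive.
Demand in terms of ps becomes qd = 1246 − 5(ps − 77) = 1631 - 5ps. Setting this equal to supply: 1631 - 5ps = -574 + 9ps, so ps = 157.5.
Buyers pay pb = 157.5 − 77 = 80.5; q' = -574 + 9·157.5 = 843.5.
Government outlay = subsidy × quantity = 77 × 843.5 = 64949.5.

Government cost = $64949.5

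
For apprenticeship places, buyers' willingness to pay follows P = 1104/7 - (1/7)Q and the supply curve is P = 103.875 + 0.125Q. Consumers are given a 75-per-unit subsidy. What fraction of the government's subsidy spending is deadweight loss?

DWL / government spending = 140/481

Pre-subsidy: 1104/7 - (1/7)Q = 103.875 + 0.125Q gives Q* = 201 and P* = 129.
With the rebate, buyers effectively pay Pb = Ps − 75, where Ps is the price sellers receive.
On the curves, Pb = 1104/7 - (1/7)Q and Ps = 103.875 + 0.125Q; the wedge Ps − Pb = 75 gives 103.875 + 0.125Q − (1104/7 - (1/7)Q) = 75, so Q' = 481.
Then Pb = 1104/7 − (1/7)·481 = 89 and Ps = 103.875 + 0.125·481 = 164.
ΔCS = ½(201 + 481)(129 − 89) = 13640; ΔPS = ½(201 + 481)(164 − 129) = 11935.
Government spending = 75 × 481 = 36075.
DWL = ½ × 75 × (481 − 201) = 10500; fraction = 10500 / 36075 = 140/481.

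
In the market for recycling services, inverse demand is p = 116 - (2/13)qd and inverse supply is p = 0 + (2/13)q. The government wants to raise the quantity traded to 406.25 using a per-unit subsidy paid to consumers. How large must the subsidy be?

At q = 406.25, from the demand curve buyers pay pb = 116 − (2/13)·406.25 = 53.5; from the supply curve sellers need ps = 0 + (2/13)·406.25 = 62.5.
The subsidy must fill the gap: s = ps − pb = 62.5 − 53.5 = 9.

Required subsidy s = 9 per unit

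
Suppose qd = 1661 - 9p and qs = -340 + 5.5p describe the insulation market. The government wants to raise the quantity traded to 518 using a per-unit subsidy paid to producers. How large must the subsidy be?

Required subsidy s = 29 per unit

At q = 518, invert demand for the buyer price: pb = (1661 − 518)/9 = 127; invert supply for the seller price: ps = (518 − (-340))/5.5 = 156.
The subsidy must fill the gap: s = ps − pb = 156 − 127 = 29.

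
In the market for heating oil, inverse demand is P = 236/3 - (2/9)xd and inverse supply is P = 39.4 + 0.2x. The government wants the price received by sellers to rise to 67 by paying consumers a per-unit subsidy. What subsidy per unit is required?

At a seller price of 67, quantity supplied is -197 + 5·67 = 138.
Buyers absorb 138 only when they pay Pb = 236/3 − (2/9)·138 = 48.
s = Ps − Pb = 67 − 48 = 19.

Required subsidy s = 19 per unit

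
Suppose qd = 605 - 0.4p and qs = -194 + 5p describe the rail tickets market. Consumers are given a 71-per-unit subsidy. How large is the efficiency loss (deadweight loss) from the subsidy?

Deadweight loss = 25205/27

Pre-subsidy: 605 - 0.4p = -194 + 5p gives p* = 3995/27, q* = 14737/27.
With the rebate, buyers effectively pay pb = ps − 71, where ps is the price sellers receive.
Demand in terms of ps becomes qd = 605 − 0.4(ps − 71) = 633.4 - 0.4ps. Setting this equal to supply: 633.4 - 0.4ps = -194 + 5ps, so ps = 1379/9.
Buyers pay pb = 1379/9 − 71 = 740/9; q' = -194 + 5·(1379/9) = 5149/9.
The subsidy expands output by 5149/9 − 14737/27 = 710/27 past the efficient level; on those units the gap between marginal cost and willingness to pay runs from 0 up to 71.
DWL = ½ × 71 × 710/27 = 25205/27.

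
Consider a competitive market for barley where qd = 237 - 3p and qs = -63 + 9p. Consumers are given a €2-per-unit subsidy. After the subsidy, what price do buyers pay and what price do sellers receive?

Pre-subsidy: 237 - 3p = -63 + 9p gives p* = 25, q* = 162.
With the rebate, buyers effectively pay pb = ps − 2, where ps is the price sellers receive.
Demand in terms of ps becomes qd = 237 − 3(ps − 2) = 243 - 3ps. Setting this equal to supply: 243 - 3ps = -63 + 9ps, so ps = 25.5.
Buyers pay pb = 25.5 − 2 = 23.5; q' = -63 + 9·25.5 = 166.5.

Buyers pay €23.5; sellers receive €25.5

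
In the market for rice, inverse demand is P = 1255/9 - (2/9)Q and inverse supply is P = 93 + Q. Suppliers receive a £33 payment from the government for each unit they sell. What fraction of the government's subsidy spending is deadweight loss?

Pre-subsidy: 1255/9 - (2/9)Q = 93 + Q gives Q* = 38 and P* = 131.
With the subsidy, sellers receive Ps = Pb + 33 for each unit, where Pb is the price buyers pay.
On the curves, Pb = 1255/9 - (2/9)Q and Ps = 93 + Q; the wedge Ps − Pb = 33 gives 93 + Q − (1255/9 - (2/9)Q) = 33, so Q' = 65.
Then Pb = 1255/9 − (2/9)·65 = 125 and Ps = 93 + 1·65 = 158.
ΔCS = ½(38 + 65)(131 − 125) = 309; ΔPS = ½(38 + 65)(158 − 131) = 1390.5.
Government spending = 33 × 65 = 2145.
DWL = ½ × 33 × (65 − 38) = 445.5; fraction = 445.5 / 2145 = 27/130.

DWL / government spending = 27/130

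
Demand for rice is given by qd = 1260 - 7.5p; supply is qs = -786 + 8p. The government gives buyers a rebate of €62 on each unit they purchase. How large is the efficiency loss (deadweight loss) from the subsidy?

Deadweight loss = €7440

Pre-subsidy: 1260 - 7.5p = -786 + 8p gives p* = 132, q* = 270.
With the rebate, buyers effectively pay pb = ps − 62, where ps is the price sellers receive.
Demand in terms of ps becomes qd = 1260 − 7.5(ps − 62) = 1725 - 7.5ps. Setting this equal to supply: 1725 - 7.5ps = -786 + 8ps, so ps = 162.
Buyers pay pb = 162 − 62 = 100; q' = -786 + 8·162 = 510.
The subsidy expands output by 510 − 270 = 240 past the efficient level; on those units the gap between marginal cost and willingness to pay runs from 0 up to 62.
DWL = ½ × 62 × 240 = 7440.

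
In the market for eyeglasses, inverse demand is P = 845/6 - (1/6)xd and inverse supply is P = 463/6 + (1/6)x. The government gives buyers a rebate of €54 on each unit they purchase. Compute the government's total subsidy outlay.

Government cost = €19062

Pre-subsidy: 845/6 - (1/6)x = 463/6 + (1/6)x gives x* = 191 and P* = 109.
With the rebate, buyers effectively pay Pb = Ps − 54, where Ps is the price sellers receive.
On the curves, Pb = 845/6 - (1/6)x and Ps = 463/6 + (1/6)x; the wedge Ps − Pb = 54 gives 463/6 + (1/6)x − (845/6 - (1/6)x) = 54, so x' = 353.
Then Pb = 845/6 − (1/6)·353 = 82 and Ps = 463/6 + (1/6)·353 = 136.
Government outlay = subsidy × quantity = 54 × 353 = 19062.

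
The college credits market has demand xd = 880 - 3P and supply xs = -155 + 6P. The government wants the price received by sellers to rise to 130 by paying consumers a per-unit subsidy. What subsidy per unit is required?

At a seller price of 130, quantity supplied is -155 + 6·130 = 625.
Buyers absorb 625 only when they pay Pb with 880 − 3·Pb = 625, i.e. Pb = 85.
s = Ps − Pb = 130 − 85 = 45.

Required subsidy s = 45 per unit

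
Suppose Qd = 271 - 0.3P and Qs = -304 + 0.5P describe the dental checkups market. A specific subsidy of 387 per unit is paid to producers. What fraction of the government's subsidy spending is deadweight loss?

Pre-subsidy: 271 - 0.3P = -304 + 0.5P gives P* = 718.75, Q* = 55.375.
With the subsidy, sellers receive Ps = Pb + 387 for each unit, where Pb is the price buyers pay.
Supply in terms of Pb becomes Qs = -304 + 0.5(Pb + 387) = -110.5 + 0.5Pb. Setting this equal to demand: 271 - 0.3Pb = -110.5 + 0.5Pb, so Pb = 476.875.
Sellers receive Ps = 476.875 + 387 = 863.875; Q' = 271 − 0.3·476.875 = 127.9375.
ΔCS = ½(55.375 + 127.9375)(718.75 − 476.875) = 22169.35546875; ΔPS = ½(55.375 + 127.9375)(863.875 − 718.75) = 13301.61328125.
Government spending = 387 × 127.9375 = 49511.8125.
DWL = ½ × 387 × (127.9375 − 55.375) = 14040.84375; fraction = 14040.84375 / 49511.8125 = 1161/4094.

DWL / government spending = 1161/4094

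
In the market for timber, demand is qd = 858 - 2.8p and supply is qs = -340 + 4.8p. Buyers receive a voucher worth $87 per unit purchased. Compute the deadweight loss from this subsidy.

Pre-subsidy: 858 - 2.8p = -340 + 4.8p gives p* = 2995/19, q* = 7916/19.
With the rebate, buyers effectively pay pb = ps − 87, where ps is the price sellers receive.
Demand in terms of ps becomes qd = 858 − 2.8(ps − 87) = 1101.6 - 2.8ps. Setting this equal to supply: 1101.6 - 2.8ps = -340 + 4.8ps, so ps = 3604/19.
Buyers pay pb = 3604/19 − 87 = 1951/19; q' = -340 + 4.8·(3604/19) = 54196/95.
The subsidy expands output by 54196/95 − 7916/19 = 14616/95 past the efficient level; on those units the gap between marginal cost and willingness to pay runs from 0 up to 87.
DWL = ½ × 87 × 14616/95 = 635796/95.

Deadweight loss = 635796/95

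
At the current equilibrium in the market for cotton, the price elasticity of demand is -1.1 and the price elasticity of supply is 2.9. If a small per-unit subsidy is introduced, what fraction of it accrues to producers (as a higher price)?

For a small subsidy around the equilibrium, the benefit split depends on the relative slopes, which at a point are proportional to the elasticities.
Buyer share = εs/(εs + |εd|) = 2.9/(2.9 + 1.1) = 0.725; seller share = |εd|/(εs + |εd|) = 0.275.
So producers capture 0.275 of the subsidy.

Producer share = 0.275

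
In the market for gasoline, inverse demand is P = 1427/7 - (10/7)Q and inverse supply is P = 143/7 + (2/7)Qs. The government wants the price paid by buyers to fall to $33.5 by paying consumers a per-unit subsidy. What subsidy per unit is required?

At a buyer price of 33.5, quantity demanded is 142.7 − 0.7·33.5 = 119.25.
Sellers supply 119.25 only when they receive Ps = 143/7 + (2/7)·119.25 = 54.5.
s = Ps − Pb = 54.5 − 33.5 = 21.

Required subsidy s = $21 per unit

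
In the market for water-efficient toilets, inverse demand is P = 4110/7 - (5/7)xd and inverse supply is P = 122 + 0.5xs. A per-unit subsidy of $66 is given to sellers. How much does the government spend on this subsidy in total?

Government cost = 490776/17

Pre-subsidy: 4110/7 - (5/7)x = 122 + 0.5x gives x* = 6512/17 and P* = 5330/17.
With the subsidy, sellers receive Ps = Pb + 66 for each unit, where Pb is the price buyers pay.
On the curves, Pb = 4110/7 - (5/7)x and Ps = 122 + 0.5x; the wedge Ps − Pb = 66 gives 122 + 0.5x − (4110/7 - (5/7)x) = 66, so x' = 7436/17.
Then Pb = 4110/7 − (5/7)·(7436/17) = 4670/17 and Ps = 122 + 0.5·(7436/17) = 5792/17.
Government outlay = subsidy × quantity = 66 × 7436/17 = 490776/17.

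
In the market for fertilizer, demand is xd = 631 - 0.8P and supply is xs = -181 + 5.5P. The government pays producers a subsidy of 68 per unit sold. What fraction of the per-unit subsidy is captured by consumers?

Consumer share = 55/63

Pre-subsidy: 631 - 0.8P = -181 + 5.5P gives P* = 1160/9, x* = 4751/9.
With the subsidy, sellers receive Ps = Pb + 68 for each unit, where Pb is the price buyers pay.
Supply in terms of Pb becomes xs = -181 + 5.5(Pb + 68) = 193 + 5.5Pb. Setting this equal to demand: 631 - 0.8Pb = 193 + 5.5Pb, so Pb = 1460/21.
Sellers receive Ps = 1460/21 + 68 = 2888/21; x' = 631 − 0.8·(1460/21) = 12083/21.
Buyers' price falls by P* − Pb = 1160/9 − 1460/21 = 3740/63; sellers' price rises by Ps − P* = 2888/21 − 1160/9 = 544/63.
So consumers capture (3740/63)/68 = 55/63 of each unit of subsidy.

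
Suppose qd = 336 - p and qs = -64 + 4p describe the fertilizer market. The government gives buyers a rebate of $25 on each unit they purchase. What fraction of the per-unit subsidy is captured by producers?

Producer share = 0.2

Pre-subsidy: 336 - p = -64 + 4p gives p* = 80, q* = 256.
With the rebate, buyers effectively pay pb = ps − 25, where ps is the price sellers receive.
Demand in terms of ps becomes qd = 336 − 1(ps − 25) = 361 - ps. Setting this equal to supply: 361 - ps = -64 + 4ps, so ps = 85.
Buyers pay pb = 85 − 25 = 60; q' = -64 + 4·85 = 276.
Buyers' price falls by p* − pb = 80 − 60 = 20; sellers' price rises by ps − p* = 85 − 80 = 5.
So producers capture 5/25 = 0.2 of each unit of subsidy.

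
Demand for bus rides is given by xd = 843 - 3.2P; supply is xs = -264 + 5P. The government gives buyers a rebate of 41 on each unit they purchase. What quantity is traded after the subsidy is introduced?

Pre-subsidy: 843 - 3.2P = -264 + 5P gives P* = 135, x* = 411.
With the rebate, buyers effectively pay Pb = Ps − 41, where Ps is the price sellers receive.
Demand in terms of Ps becomes xd = 843 − 3.2(Ps − 41) = 974.2 - 3.2Ps. Setting this equal to supply: 974.2 - 3.2Ps = -264 + 5Ps, so Ps = 151.
Buyers pay Pb = 151 − 41 = 110; x' = -264 + 5·151 = 491.

x' = 491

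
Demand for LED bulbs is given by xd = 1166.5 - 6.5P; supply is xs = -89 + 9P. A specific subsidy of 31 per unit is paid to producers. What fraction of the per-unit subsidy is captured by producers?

Producer share = 13/31

Pre-subsidy: 1166.5 - 6.5P = -89 + 9P gives P* = 81, x* = 640.
With the subsidy, sellers receive Ps = Pb + 31 for each unit, where Pb is the price buyers pay.
Supply in terms of Pb becomes xs = -89 + 9(Pb + 31) = 190 + 9Pb. Setting this equal to demand: 1166.5 - 6.5Pb = 190 + 9Pb, so Pb = 63.
Sellers receive Ps = 63 + 31 = 94; x' = 1166.5 − 6.5·63 = 757.
Buyers' price falls by P* − Pb = 81 − 63 = 18; sellers' price rises by Ps − P* = 94 − 81 = 13.
So producers capture 13/31 = 13/31 of each unit of subsidy.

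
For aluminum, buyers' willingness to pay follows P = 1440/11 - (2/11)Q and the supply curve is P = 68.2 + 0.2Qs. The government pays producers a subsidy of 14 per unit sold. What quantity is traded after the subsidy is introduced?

Pre-subsidy: 1440/11 - (2/11)Q = 68.2 + 0.2Q gives Q* = 3449/21 and P* = 2122/21.
With the subsidy, sellers receive Ps = Pb + 14 for each unit, where Pb is the price buyers pay.
On the curves, Pb = 1440/11 - (2/11)Q and Ps = 68.2 + 0.2Q; the wedge Ps − Pb = 14 gives 68.2 + 0.2Q − (1440/11 - (2/11)Q) = 14, so Q' = 4219/21.
Then Pb = 1440/11 − (2/11)·(4219/21) = 1982/21 and Ps = 68.2 + 0.2·(4219/21) = 2276/21.

Q' = 4219/21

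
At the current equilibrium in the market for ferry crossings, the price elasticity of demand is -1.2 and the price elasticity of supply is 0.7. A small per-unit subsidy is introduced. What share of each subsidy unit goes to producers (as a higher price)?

For a small subsidy around the equilibrium, the benefit split depends on the relative slopes, which at a point are proportional to the elasticities.
Buyer share = εs/(εs + |εd|) = 0.7/(0.7 + 1.2) = 7/19; seller share = |εd|/(εs + |εd|) = 12/19.
So producers capture 12/19 of the subsidy.

Producer share = 12/19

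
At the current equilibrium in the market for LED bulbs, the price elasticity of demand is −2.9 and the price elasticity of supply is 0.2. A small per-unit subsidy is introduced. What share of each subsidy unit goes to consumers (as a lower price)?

For a small subsidy around the equilibrium, the benefit split depends on the relative slopes, which at a point are proportional to the elasticities.
Buyer share = εs/(εs + |εd|) = 0.2/(0.2 + 2.9) = 2/31; seller share = |εd|/(εs + |εd|) = 29/31.

Consumer share = 2/31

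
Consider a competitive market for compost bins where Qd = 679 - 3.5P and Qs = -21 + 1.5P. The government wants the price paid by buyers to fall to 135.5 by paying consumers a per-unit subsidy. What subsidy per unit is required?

At a buyer price of 135.5, quantity demanded is 679 − 3.5·135.5 = 204.75.
Sellers supply 204.75 only when they receive Ps with -21 + 1.5·Ps = 204.75, i.e. Ps = 150.5.
s = Ps − Pb = 150.5 − 135.5 = 15.

Required subsidy s = 15 per unit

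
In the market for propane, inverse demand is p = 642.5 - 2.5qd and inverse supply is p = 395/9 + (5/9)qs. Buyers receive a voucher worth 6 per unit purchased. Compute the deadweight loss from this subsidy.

Pre-subsidy: 642.5 - 2.5q = 395/9 + (5/9)q gives q* = 2155/11 and p* = 1680/11.
With the rebate, buyers effectively pay pb = ps − 6, where ps is the price sellers receive.
On the curves, pb = 642.5 - 2.5q and ps = 395/9 + (5/9)q; the wedge ps − pb = 6 gives 395/9 + (5/9)q − (642.5 - 2.5q) = 6, so q' = 10883/55.
Then pb = 642.5 − 2.5·(10883/55) = 1626/11 and ps = 395/9 + (5/9)·(10883/55) = 1692/11.
The subsidy expands output by 10883/55 − 2155/11 = 108/55 past the efficient level; on those units the gap between marginal cost and willingness to pay runs from 0 up to 6.
DWL = ½ × 6 × 108/55 = 324/55.

Deadweight loss = 324/55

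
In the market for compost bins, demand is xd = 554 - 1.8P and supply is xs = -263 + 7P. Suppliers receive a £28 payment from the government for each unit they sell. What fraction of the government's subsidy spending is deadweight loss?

Pre-subsidy: 554 - 1.8P = -263 + 7P gives P* = 4085/44, x* = 17023/44.
With the subsidy, sellers receive Ps = Pb + 28 for each unit, where Pb is the price buyers pay.
Supply in terms of Pb becomes xs = -263 + 7(Pb + 28) = -67 + 7Pb. Setting this equal to demand: 554 - 1.8Pb = -67 + 7Pb, so Pb = 3105/44.
Sellers receive Ps = 3105/44 + 28 = 4337/44; x' = 554 − 1.8·(3105/44) = 18787/44.
ΔCS = ½(17023/44 + 18787/44)(4085/44 − 3105/44) = 4386725/484; ΔPS = ½(17023/44 + 18787/44)(4337/44 − 4085/44) = 1128015/484.
Government spending = 28 × 18787/44 = 131509/11.
DWL = ½ × 28 × (18787/44 − 17023/44) = 6174/11; fraction = (6174/11) / (131509/11) = 882/18787.

DWL / government spending = 882/18787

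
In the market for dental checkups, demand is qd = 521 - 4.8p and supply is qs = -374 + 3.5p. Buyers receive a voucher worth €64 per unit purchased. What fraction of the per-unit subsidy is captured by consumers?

Consumer share = 35/83

Pre-subsidy: 521 - 4.8p = -374 + 3.5p gives p* = 8950/83, q* = 283/83.
With the rebate, buyers effectively pay pb = ps − 64, where ps is the price sellers receive.
Demand in terms of ps becomes qd = 521 − 4.8(ps − 64) = 828.2 - 4.8ps. Setting this equal to supply: 828.2 - 4.8ps = -374 + 3.5ps, so ps = 12022/83.
Buyers pay pb = 12022/83 − 64 = 6710/83; q' = -374 + 3.5·(12022/83) = 11035/83.
Buyers' price falls by p* − pb = 8950/83 − 6710/83 = 2240/83; sellers' price rises by ps − p* = 12022/83 − 8950/83 = 3072/83.
So consumers capture (2240/83)/64 = 35/83 of each unit of subsidy.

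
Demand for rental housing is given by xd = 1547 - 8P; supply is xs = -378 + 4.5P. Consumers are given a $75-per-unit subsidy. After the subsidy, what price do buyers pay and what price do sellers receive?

Buyers pay $127; sellers receive $202

Pre-subsidy: 1547 - 8P = -378 + 4.5P gives P* = 154, x* = 315.
With the rebate, buyers effectively pay Pb = Ps − 75, where Ps is the price sellers receive.
Demand in terms of Ps becomes xd = 1547 − 8(Ps − 75) = 2147 - 8Ps. Setting this equal to supply: 2147 - 8Ps = -378 + 4.5Ps, so Ps = 202.
Buyers pay Pb = 202 − 75 = 127; x' = -378 + 4.5·202 = 531.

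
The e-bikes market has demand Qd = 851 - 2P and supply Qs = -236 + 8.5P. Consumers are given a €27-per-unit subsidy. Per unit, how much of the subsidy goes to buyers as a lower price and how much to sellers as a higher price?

Pre-subsidy: 851 - 2P = -236 + 8.5P gives P* = 2174/21, Q* = 13523/21.
With the rebate, buyers effectively pay Pb = Ps − 27, where Ps is the price sellers receive.
Demand in terms of Ps becomes Qd = 851 − 2(Ps − 27) = 905 - 2Ps. Setting this equal to supply: 905 - 2Ps = -236 + 8.5Ps, so Ps = 326/3.
Buyers pay Pb = 326/3 − 27 = 245/3; Q' = -236 + 8.5·(326/3) = 2063/3.
Buyers' price falls by P* − Pb = 2174/21 − 245/3 = 153/7; sellers' price rises by Ps − P* = 326/3 − 2174/21 = 36/7.

Buyers gain 153/7 per unit; sellers gain 36/7 per unit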